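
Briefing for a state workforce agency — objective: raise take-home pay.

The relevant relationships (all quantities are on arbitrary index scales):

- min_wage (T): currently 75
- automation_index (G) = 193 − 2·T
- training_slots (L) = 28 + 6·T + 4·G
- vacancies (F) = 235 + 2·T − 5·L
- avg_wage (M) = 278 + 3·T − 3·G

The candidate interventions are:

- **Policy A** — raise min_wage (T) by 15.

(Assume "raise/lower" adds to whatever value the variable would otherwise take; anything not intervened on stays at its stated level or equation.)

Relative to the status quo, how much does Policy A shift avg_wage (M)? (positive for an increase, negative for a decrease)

135

Baseline:
  T = 75
  G = 193 − 2·75 = 43
  M = 278 + 3·75 − 3·43 = 374
Policy A (T + 15):
  T = 75 + 15 = 90
  G = 193 − 2·90 = 13
  M = 278 + 3·90 − 3·13 = 509
Change in M: 509 − 374 = 135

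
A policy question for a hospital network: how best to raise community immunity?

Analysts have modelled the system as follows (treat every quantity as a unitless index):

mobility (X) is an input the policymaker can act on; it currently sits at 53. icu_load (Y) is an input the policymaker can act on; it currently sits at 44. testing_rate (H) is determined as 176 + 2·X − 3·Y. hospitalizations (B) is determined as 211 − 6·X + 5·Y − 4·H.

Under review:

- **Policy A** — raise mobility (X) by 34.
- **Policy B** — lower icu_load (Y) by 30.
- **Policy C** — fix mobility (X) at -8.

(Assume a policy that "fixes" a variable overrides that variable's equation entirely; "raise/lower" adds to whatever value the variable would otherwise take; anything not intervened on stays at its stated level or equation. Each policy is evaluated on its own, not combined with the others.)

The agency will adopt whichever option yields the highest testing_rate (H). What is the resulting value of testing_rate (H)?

240

Policy A (X + 34):
  X = 53 + 34 = 87
  Y = 44
  H = 176 + 2·87 − 3·44 = 218
Policy B (Y − 30):
  X = 53
  Y = 44 − 30 = 14
  H = 176 + 2·53 − 3·14 = 240
Policy C (X := -8):
  X = -8
  Y = 44
  H = 176 + 2·(-8) − 3·44 = 28
Comparing — Policy A: H=218, Policy B: H=240, Policy C: H=28. Highest is 240 (Policy B).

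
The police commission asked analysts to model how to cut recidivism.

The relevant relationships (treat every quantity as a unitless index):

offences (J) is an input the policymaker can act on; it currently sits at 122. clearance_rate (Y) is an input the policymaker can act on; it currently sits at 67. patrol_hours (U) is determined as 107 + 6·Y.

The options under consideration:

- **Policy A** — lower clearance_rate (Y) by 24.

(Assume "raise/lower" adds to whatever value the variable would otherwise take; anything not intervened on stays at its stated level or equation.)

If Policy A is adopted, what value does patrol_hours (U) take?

Policy A (Y − 24):
  Y = 67 − 24 = 43
  U = 107 + 6·43 = 365

365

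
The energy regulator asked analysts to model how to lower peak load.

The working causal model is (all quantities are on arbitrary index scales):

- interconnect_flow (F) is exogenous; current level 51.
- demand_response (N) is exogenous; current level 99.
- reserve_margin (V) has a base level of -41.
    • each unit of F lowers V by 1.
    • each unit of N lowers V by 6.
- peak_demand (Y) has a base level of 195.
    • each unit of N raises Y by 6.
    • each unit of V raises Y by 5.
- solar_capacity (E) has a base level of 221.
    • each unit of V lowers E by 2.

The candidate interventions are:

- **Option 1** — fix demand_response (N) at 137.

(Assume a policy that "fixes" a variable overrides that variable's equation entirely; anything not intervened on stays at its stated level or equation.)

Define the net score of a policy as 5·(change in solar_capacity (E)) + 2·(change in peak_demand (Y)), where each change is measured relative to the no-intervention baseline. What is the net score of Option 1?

456

Baseline:
  F = 51
  N = 99
  V = -41 − 51 − 6·99 = -686
  Y = 195 + 6·99 + 5·(-686) = -2641
  E = 221 − 2·(-686) = 1593
Option 1 (N := 137):
  F = 51
  N = 137
  V = -41 − 51 − 6·137 = -914
  Y = 195 + 6·137 + 5·(-914) = -3553
  E = 221 − 2·(-914) = 2049
ΔE = 2049 − 1593 = 456; ΔY = -3553 − (-2641) = -912
Score = 5·456 + 2·(-912) = 456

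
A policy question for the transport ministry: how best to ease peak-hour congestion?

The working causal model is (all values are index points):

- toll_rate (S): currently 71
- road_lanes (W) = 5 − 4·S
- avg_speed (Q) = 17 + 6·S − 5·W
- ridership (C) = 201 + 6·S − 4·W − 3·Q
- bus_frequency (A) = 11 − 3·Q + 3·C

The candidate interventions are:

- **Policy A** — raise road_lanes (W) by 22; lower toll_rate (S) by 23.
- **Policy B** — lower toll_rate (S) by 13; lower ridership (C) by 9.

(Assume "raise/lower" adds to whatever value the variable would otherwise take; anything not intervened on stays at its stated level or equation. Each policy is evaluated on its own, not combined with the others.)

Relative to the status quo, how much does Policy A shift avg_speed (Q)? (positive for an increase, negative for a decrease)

-708

Baseline:
  S = 71
  W = 5 − 4·71 = -279
  Q = 17 + 6·71 − 5·(-279) = 1838
Policy A (W + 22, S − 23):
  S = 71 − 23 = 48
  W = 5 − 4·48 (+22 from intervention) = -165
  Q = 17 + 6·48 − 5·(-165) = 1130
Change in Q: 1130 − 1838 = -708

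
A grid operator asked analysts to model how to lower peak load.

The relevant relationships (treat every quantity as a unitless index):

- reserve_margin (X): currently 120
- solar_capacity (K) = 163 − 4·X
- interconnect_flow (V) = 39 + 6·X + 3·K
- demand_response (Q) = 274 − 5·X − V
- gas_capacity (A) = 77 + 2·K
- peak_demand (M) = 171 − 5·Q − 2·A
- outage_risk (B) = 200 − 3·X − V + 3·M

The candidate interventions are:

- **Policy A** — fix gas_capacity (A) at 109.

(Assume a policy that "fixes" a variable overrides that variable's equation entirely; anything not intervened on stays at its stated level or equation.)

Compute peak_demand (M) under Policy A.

623

Policy A (A := 109):
  X = 120
  K = 163 − 4·120 = -317
  V = 39 + 6·120 + 3·(-317) = -192
  Q = 274 − 5·120 − (-192) = -134
  A = 109
  M = 171 − 5·(-134) − 2·109 = 623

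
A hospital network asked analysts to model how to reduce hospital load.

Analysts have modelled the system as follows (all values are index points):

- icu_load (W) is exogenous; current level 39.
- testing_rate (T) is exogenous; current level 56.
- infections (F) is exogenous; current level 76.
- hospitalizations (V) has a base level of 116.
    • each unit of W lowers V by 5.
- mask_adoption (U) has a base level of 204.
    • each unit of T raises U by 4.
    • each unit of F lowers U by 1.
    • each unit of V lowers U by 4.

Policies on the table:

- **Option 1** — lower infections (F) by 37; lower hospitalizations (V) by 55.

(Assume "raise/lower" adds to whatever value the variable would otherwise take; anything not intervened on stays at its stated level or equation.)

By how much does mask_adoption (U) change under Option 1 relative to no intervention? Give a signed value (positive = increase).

257

Baseline:
  W = 39
  T = 56
  F = 76
  V = 116 − 5·39 = -79
  U = 204 + 4·56 − 76 − 4·(-79) = 668
Option 1 (F − 37, V − 55):
  W = 39
  T = 56
  F = 76 − 37 = 39
  V = 116 − 5·39 (−55 from intervention) = -134
  U = 204 + 4·56 − 39 − 4·(-134) = 925
Change in U: 925 − 668 = 257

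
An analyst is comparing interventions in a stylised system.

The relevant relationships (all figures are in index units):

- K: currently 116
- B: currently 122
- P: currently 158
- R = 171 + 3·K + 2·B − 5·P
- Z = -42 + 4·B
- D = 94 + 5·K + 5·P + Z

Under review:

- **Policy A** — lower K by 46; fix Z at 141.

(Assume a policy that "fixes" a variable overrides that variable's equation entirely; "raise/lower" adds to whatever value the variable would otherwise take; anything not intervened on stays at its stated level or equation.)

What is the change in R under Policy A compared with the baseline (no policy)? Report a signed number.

-138

Baseline:
  K = 116
  B = 122
  P = 158
  R = 171 + 3·116 + 2·122 − 5·158 = -27
Policy A (K − 46, Z := 141):
  K = 116 − 46 = 70
  B = 122
  P = 158
  R = 171 + 3·70 + 2·122 − 5·158 = -165
Change in R: -165 − (-27) = -138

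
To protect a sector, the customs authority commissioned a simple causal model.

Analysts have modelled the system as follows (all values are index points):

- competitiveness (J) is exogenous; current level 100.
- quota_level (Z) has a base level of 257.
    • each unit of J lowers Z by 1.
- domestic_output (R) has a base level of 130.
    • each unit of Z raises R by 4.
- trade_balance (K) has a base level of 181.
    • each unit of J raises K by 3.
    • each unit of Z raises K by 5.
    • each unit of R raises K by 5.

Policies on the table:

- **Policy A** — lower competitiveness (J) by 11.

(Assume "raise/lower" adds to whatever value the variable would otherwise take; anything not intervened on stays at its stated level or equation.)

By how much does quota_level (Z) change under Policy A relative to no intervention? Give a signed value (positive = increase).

11

Baseline:
  J = 100
  Z = 257 − 100 = 157
Policy A (J − 11):
  J = 100 − 11 = 89
  Z = 257 − 89 = 168
Change in Z: 168 − 157 = 11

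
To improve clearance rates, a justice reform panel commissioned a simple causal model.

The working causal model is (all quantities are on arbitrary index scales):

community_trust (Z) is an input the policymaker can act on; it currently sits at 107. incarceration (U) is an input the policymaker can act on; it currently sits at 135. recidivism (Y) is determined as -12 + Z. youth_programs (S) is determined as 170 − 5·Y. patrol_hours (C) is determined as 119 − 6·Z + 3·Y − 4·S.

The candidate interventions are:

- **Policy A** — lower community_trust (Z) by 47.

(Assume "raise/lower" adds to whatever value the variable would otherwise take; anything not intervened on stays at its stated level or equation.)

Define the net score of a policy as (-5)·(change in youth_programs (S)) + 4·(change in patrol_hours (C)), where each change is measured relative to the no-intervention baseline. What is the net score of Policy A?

-4371

Baseline:
  Z = 107
  Y = -12 + 107 = 95
  S = 170 − 5·95 = -305
  C = 119 − 6·107 + 3·95 − 4·(-305) = 982
Policy A (Z − 47):
  Z = 107 − 47 = 60
  Y = -12 + 60 = 48
  S = 170 − 5·48 = -70
  C = 119 − 6·60 + 3·48 − 4·(-70) = 183
ΔS = -70 − (-305) = 235; ΔC = 183 − 982 = -799
Score = (-5)·235 + 4·(-799) = -4371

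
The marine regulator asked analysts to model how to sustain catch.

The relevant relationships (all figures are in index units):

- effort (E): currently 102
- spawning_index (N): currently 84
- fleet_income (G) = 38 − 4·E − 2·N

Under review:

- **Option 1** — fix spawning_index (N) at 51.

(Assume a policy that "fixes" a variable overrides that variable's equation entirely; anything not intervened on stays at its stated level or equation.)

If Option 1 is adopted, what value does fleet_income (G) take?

-472

Option 1 (N := 51):
  E = 102
  N = 51
  G = 38 − 4·102 − 2·51 = -472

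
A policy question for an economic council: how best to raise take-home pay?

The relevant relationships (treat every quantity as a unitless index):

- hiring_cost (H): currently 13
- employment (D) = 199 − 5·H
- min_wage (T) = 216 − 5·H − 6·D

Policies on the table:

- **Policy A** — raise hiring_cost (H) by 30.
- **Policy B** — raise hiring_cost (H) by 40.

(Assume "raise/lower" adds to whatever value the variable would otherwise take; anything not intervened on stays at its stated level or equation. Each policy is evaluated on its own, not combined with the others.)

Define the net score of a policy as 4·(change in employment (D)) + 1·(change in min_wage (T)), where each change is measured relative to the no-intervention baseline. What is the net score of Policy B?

200

Baseline:
  H = 13
  D = 199 − 5·13 = 134
  T = 216 − 5·13 − 6·134 = -653
Policy B (H + 40):
  H = 13 + 40 = 53
  D = 199 − 5·53 = -66
  T = 216 − 5·53 − 6·(-66) = 347
ΔD = -66 − 134 = -200; ΔT = 347 − (-653) = 1000
Score = 4·(-200) + 1·1000 = 200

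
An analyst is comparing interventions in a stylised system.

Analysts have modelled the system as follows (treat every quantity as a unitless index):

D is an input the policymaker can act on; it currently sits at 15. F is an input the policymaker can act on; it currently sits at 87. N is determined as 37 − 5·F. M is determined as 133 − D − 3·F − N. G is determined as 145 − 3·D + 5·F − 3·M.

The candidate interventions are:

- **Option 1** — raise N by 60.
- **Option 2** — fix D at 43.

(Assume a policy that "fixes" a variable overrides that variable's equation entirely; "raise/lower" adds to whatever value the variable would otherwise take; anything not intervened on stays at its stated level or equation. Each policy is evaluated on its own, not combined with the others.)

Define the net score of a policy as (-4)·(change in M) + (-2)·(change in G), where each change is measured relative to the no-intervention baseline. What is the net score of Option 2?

112

Baseline:
  D = 15
  F = 87
  N = 37 − 5·87 = -398
  M = 133 − 15 − 3·87 − (-398) = 255
  G = 145 − 3·15 + 5·87 − 3·255 = -230
Option 2 (D := 43):
  D = 43
  F = 87
  N = 37 − 5·87 = -398
  M = 133 − 43 − 3·87 − (-398) = 227
  G = 145 − 3·43 + 5·87 − 3·227 = -230
ΔM = 227 − 255 = -28; ΔG = -230 − (-230) = 0
Score = (-4)·(-28) + (-2)·0 = 112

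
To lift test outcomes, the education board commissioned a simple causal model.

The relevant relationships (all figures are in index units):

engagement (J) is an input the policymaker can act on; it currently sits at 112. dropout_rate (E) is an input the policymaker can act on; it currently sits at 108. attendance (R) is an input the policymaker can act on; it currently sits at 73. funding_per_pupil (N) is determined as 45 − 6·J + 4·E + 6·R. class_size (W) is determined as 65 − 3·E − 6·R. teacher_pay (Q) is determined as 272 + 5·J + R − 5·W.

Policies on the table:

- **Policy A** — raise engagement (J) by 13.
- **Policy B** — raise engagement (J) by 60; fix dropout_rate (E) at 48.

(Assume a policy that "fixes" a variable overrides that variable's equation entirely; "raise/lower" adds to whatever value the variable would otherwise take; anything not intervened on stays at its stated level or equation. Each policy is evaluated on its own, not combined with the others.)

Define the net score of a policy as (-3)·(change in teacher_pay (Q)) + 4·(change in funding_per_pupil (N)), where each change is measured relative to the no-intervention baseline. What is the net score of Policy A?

-507

Baseline:
  J = 112
  E = 108
  R = 73
  N = 45 − 6·112 + 4·108 + 6·73 = 243
  W = 65 − 3·108 − 6·73 = -697
  Q = 272 + 5·112 + 73 − 5·(-697) = 4390
Policy A (J + 13):
  J = 112 + 13 = 125
  E = 108
  R = 73
  N = 45 − 6·125 + 4·108 + 6·73 = 165
  W = 65 − 3·108 − 6·73 = -697
  Q = 272 + 5·125 + 73 − 5·(-697) = 4455
ΔQ = 4455 − 4390 = 65; ΔN = 165 − 243 = -78
Score = (-3)·65 + 4·(-78) = -507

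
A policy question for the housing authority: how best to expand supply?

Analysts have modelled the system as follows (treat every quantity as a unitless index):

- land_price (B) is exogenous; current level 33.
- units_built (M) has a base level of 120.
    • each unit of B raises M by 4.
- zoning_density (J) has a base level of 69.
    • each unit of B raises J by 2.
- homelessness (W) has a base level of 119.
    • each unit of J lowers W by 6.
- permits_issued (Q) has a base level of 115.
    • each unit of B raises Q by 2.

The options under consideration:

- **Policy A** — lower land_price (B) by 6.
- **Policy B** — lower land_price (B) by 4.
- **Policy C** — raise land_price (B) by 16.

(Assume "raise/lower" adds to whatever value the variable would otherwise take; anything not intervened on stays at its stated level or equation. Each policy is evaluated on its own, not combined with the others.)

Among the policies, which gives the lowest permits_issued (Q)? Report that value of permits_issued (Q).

Policy A (B − 6):
  B = 33 − 6 = 27
  Q = 115 + 2·27 = 169
Policy B (B − 4):
  B = 33 − 4 = 29
  Q = 115 + 2·29 = 173
Policy C (B + 16):
  B = 33 + 16 = 49
  Q = 115 + 2·49 = 213
Comparing — Policy A: Q=169, Policy B: Q=173, Policy C: Q=213. Lowest is 169 (Policy A).

169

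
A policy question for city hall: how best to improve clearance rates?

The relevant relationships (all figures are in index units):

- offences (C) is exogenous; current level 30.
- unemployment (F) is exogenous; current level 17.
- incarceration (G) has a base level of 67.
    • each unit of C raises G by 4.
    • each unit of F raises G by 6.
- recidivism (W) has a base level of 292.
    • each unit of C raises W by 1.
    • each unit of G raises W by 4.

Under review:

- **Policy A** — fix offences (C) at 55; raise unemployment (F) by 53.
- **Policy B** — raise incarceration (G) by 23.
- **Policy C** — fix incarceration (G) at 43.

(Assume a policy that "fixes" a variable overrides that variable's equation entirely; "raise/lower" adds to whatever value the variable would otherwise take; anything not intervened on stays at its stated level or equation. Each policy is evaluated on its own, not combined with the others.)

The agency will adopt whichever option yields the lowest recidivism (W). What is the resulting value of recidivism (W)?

494

Policy A (C := 55, F + 53):
  C = 55
  F = 17 + 53 = 70
  G = 67 + 4·55 + 6·70 = 707
  W = 292 + 55 + 4·707 = 3175
Policy B (G + 23):
  C = 30
  F = 17
  G = 67 + 4·30 + 6·17 (+23 from intervention) = 312
  W = 292 + 30 + 4·312 = 1570
Policy C (G := 43):
  C = 30
  F = 17
  G = 43
  W = 292 + 30 + 4·43 = 494
Comparing — Policy A: W=3175, Policy B: W=1570, Policy C: W=494. Lowest is 494 (Policy C).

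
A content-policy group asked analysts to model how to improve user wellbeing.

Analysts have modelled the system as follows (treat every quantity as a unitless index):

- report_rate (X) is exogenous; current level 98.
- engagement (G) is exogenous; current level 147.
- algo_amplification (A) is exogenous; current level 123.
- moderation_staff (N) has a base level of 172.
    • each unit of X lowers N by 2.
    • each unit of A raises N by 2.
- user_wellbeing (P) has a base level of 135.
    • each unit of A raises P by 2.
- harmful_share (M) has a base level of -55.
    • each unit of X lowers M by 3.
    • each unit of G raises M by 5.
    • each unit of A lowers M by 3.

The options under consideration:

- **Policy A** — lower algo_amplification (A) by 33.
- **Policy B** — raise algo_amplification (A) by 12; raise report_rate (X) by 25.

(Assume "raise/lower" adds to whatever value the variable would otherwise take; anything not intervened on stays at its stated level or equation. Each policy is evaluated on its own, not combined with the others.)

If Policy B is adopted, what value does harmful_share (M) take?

-94

Policy B (A + 12, X + 25):
  X = 98 + 25 = 123
  G = 147
  A = 123 + 12 = 135
  M = -55 − 3·123 + 5·147 − 3·135 = -94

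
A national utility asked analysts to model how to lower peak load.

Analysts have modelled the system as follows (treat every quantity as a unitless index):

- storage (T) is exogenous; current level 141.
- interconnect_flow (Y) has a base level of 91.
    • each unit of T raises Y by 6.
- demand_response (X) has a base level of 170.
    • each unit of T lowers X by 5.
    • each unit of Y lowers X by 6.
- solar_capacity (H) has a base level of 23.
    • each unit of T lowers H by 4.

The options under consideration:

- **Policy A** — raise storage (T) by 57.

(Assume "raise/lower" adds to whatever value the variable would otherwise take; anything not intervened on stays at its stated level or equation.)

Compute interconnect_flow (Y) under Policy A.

1279

Policy A (T + 57):
  T = 141 + 57 = 198
  Y = 91 + 6·198 = 1279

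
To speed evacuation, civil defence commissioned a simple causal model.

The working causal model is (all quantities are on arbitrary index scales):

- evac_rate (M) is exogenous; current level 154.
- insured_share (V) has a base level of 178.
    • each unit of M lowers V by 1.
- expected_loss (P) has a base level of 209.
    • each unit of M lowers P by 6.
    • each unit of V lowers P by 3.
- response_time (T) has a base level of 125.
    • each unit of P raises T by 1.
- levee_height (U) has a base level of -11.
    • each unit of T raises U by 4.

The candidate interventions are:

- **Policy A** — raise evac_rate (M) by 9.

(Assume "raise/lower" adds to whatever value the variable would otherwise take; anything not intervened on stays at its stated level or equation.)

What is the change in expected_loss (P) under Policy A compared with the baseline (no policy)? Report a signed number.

-27

Baseline:
  M = 154
  V = 178 − 154 = 24
  P = 209 − 6·154 − 3·24 = -787
Policy A (M + 9):
  M = 154 + 9 = 163
  V = 178 − 163 = 15
  P = 209 − 6·163 − 3·15 = -814
Change in P: -814 − (-787) = -27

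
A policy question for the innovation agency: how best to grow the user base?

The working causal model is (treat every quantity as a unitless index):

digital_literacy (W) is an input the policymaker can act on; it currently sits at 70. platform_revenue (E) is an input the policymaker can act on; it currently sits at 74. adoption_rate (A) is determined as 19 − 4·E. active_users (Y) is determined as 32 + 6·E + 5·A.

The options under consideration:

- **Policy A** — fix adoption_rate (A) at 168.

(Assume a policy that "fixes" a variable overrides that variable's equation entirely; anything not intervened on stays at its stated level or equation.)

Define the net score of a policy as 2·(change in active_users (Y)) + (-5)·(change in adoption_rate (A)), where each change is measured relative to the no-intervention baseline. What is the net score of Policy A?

2225

Baseline:
  E = 74
  A = 19 − 4·74 = -277
  Y = 32 + 6·74 + 5·(-277) = -909
Policy A (A := 168):
  E = 74
  A = 168
  Y = 32 + 6·74 + 5·168 = 1316
ΔY = 1316 − (-909) = 2225; ΔA = 168 − (-277) = 445
Score = 2·2225 + (-5)·445 = 2225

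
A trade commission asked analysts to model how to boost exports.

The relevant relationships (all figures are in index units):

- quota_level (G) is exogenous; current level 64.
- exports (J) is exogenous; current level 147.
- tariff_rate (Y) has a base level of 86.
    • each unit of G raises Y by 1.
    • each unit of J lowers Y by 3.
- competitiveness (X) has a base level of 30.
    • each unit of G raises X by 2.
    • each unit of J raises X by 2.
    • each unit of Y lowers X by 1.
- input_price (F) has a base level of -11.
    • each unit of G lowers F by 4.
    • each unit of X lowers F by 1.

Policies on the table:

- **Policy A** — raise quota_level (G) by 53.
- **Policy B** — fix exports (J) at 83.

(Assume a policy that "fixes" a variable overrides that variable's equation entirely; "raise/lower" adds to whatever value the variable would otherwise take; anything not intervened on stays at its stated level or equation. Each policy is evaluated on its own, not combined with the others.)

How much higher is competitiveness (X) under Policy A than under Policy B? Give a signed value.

373

Policy A (G + 53):
  G = 64 + 53 = 117
  J = 147
  Y = 86 + 117 − 3·147 = -238
  X = 30 + 2·117 + 2·147 − (-238) = 796
Policy B (J := 83):
  G = 64
  J = 83
  Y = 86 + 64 − 3·83 = -99
  X = 30 + 2·64 + 2·83 − (-99) = 423
X: 796 − 423 = 373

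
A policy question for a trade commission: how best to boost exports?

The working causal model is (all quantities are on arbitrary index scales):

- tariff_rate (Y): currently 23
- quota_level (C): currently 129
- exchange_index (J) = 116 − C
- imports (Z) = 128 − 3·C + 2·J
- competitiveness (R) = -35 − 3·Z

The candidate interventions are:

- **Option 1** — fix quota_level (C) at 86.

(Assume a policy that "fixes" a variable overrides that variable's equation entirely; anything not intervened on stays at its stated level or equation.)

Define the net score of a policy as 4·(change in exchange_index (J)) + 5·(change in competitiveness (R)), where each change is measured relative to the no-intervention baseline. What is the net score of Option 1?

Baseline:
  C = 129
  J = 116 − 129 = -13
  Z = 128 − 3·129 + 2·(-13) = -285
  R = -35 − 3·(-285) = 820
Option 1 (C := 86):
  C = 86
  J = 116 − 86 = 30
  Z = 128 − 3·86 + 2·30 = -70
  R = -35 − 3·(-70) = 175
ΔJ = 30 − (-13) = 43; ΔR = 175 − 820 = -645
Score = 4·43 + 5·(-645) = -3053

-3053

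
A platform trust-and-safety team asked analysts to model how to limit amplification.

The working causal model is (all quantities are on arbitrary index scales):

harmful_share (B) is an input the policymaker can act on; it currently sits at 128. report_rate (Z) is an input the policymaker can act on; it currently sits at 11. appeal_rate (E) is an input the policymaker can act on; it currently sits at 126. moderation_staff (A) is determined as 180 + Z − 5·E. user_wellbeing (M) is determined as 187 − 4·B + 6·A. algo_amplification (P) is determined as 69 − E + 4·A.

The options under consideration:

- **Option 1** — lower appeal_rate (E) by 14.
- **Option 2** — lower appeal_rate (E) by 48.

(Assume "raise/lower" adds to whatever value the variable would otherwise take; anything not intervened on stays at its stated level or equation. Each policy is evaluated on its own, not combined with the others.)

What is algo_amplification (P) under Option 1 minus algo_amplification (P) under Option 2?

-714

Option 1 (E − 14):
  Z = 11
  E = 126 − 14 = 112
  A = 180 + 11 − 5·112 = -369
  P = 69 − 112 + 4·(-369) = -1519
Option 2 (E − 48):
  Z = 11
  E = 126 − 48 = 78
  A = 180 + 11 − 5·78 = -199
  P = 69 − 78 + 4·(-199) = -805
P: -1519 − (-805) = -714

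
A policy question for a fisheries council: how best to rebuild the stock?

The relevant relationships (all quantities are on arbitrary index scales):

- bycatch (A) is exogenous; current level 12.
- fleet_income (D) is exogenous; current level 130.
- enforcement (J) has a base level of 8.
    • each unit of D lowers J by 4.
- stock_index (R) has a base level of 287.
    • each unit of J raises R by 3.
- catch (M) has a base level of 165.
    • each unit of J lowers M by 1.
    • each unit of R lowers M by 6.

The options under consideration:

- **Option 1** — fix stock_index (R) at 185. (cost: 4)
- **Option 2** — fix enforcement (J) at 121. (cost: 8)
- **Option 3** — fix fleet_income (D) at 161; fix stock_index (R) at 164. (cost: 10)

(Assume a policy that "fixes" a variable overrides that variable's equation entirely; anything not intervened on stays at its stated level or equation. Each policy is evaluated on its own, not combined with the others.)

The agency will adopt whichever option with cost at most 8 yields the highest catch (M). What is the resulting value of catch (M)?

-433

Option 1 (R := 185):
  D = 130
  J = 8 − 4·130 = -512
  R = 185
  M = 165 − (-512) − 6·185 = -433
Option 2 (J := 121):
  D = 130
  J = 121
  R = 287 + 3·121 = 650
  M = 165 − 121 − 6·650 = -3856
Comparing — Option 1: M=-433, Option 2: M=-3856. Highest is -433 (Option 1).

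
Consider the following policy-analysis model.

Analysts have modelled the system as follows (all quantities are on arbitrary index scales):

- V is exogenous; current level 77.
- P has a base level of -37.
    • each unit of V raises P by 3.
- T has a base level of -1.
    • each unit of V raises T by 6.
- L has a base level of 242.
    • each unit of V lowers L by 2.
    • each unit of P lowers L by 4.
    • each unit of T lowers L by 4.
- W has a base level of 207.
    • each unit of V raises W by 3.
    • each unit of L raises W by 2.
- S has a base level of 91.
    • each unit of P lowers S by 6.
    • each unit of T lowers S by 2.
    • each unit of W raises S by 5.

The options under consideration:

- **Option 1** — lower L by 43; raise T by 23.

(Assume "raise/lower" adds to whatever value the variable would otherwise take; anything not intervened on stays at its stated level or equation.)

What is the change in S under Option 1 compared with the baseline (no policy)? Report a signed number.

Baseline:
  V = 77
  P = -37 + 3·77 = 194
  T = -1 + 6·77 = 461
  L = 242 − 2·77 − 4·194 − 4·461 = -2532
  W = 207 + 3·77 + 2·(-2532) = -4626
  S = 91 − 6·194 − 2·461 + 5·(-4626) = -25125
Option 1 (L − 43, T + 23):
  V = 77
  P = -37 + 3·77 = 194
  T = -1 + 6·77 (+23 from intervention) = 484
  L = 242 − 2·77 − 4·194 − 4·484 (−43 from intervention) = -2667
  W = 207 + 3·77 + 2·(-2667) = -4896
  S = 91 − 6·194 − 2·484 + 5·(-4896) = -26521
Change in S: -26521 − (-25125) = -1396

-1396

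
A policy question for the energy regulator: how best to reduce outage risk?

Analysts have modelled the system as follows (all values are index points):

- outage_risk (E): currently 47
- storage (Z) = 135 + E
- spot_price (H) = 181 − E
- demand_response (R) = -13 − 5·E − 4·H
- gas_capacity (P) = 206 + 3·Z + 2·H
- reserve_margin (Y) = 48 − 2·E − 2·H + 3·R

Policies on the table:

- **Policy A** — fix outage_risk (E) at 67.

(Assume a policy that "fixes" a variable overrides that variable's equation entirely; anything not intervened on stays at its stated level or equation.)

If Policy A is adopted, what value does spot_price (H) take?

Policy A (E := 67):
  E = 67
  H = 181 − 67 = 114

114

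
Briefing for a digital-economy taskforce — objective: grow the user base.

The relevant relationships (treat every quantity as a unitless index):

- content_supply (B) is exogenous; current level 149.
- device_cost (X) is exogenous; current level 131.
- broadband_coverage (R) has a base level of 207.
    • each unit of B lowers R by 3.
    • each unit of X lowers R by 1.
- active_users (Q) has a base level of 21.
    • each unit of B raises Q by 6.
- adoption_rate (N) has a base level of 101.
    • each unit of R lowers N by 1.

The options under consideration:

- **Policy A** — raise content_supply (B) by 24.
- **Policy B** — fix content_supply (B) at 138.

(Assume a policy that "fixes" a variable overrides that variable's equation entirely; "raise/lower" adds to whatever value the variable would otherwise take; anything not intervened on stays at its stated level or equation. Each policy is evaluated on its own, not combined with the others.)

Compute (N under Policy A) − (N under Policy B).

Policy A (B + 24):
  B = 149 + 24 = 173
  X = 131
  R = 207 − 3·173 − 131 = -443
  N = 101 − (-443) = 544
Policy B (B := 138):
  B = 138
  X = 131
  R = 207 − 3·138 − 131 = -338
  N = 101 − (-338) = 439
N: 544 − 439 = 105

105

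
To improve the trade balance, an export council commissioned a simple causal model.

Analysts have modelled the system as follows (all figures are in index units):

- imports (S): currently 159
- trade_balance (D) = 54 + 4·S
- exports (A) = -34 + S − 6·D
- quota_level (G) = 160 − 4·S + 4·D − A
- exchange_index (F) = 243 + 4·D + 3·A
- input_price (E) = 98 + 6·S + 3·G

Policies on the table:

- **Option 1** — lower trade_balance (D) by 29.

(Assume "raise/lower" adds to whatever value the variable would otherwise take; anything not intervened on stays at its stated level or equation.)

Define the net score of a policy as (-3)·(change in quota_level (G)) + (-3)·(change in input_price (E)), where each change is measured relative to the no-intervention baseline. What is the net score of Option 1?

3480

Baseline:
  S = 159
  D = 54 + 4·159 = 690
  A = -34 + 159 − 6·690 = -4015
  G = 160 − 4·159 + 4·690 − (-4015) = 6299
  E = 98 + 6·159 + 3·6299 = 19949
Option 1 (D − 29):
  S = 159
  D = 54 + 4·159 (−29 from intervention) = 661
  A = -34 + 159 − 6·661 = -3841
  G = 160 − 4·159 + 4·661 − (-3841) = 6009
  E = 98 + 6·159 + 3·6009 = 19079
ΔG = 6009 − 6299 = -290; ΔE = 19079 − 19949 = -870
Score = (-3)·(-290) + (-3)·(-870) = 3480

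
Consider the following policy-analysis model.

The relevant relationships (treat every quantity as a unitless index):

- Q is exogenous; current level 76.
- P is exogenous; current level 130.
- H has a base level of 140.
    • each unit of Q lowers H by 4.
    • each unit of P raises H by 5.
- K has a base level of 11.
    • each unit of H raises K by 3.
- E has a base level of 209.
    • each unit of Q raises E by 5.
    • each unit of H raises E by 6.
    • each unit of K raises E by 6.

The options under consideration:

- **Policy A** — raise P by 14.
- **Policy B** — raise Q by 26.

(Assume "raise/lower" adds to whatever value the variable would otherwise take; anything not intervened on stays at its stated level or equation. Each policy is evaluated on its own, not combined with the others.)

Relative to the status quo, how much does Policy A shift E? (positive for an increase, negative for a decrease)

Baseline:
  Q = 76
  P = 130
  H = 140 − 4·76 + 5·130 = 486
  K = 11 + 3·486 = 1469
  E = 209 + 5·76 + 6·486 + 6·1469 = 12319
Policy A (P + 14):
  Q = 76
  P = 130 + 14 = 144
  H = 140 − 4·76 + 5·144 = 556
  K = 11 + 3·556 = 1679
  E = 209 + 5·76 + 6·556 + 6·1679 = 13999
Change in E: 13999 − 12319 = 1680

1680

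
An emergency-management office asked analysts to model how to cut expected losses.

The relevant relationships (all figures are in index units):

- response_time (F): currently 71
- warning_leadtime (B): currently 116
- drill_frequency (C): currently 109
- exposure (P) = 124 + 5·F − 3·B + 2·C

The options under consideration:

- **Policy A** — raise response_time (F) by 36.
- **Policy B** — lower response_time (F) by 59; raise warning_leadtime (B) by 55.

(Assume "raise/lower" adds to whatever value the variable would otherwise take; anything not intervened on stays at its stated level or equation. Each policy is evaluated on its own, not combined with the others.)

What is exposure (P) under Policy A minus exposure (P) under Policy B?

Policy A (F + 36):
  F = 71 + 36 = 107
  B = 116
  C = 109
  P = 124 + 5·107 − 3·116 + 2·109 = 529
Policy B (F − 59, B + 55):
  F = 71 − 59 = 12
  B = 116 + 55 = 171
  C = 109
  P = 124 + 5·12 − 3·171 + 2·109 = -111
P: 529 − (-111) = 640

640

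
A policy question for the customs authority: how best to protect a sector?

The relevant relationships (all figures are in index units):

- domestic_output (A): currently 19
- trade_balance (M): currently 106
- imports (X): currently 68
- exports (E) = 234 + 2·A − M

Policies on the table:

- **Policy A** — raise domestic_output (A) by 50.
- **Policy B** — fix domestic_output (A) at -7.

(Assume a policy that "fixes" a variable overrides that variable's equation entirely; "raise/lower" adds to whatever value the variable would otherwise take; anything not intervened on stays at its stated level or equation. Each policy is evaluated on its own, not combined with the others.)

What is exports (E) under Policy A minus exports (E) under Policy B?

152

Policy A (A + 50):
  A = 19 + 50 = 69
  M = 106
  E = 234 + 2·69 − 106 = 266
Policy B (A := -7):
  A = -7
  M = 106
  E = 234 + 2·(-7) − 106 = 114
E: 266 − 114 = 152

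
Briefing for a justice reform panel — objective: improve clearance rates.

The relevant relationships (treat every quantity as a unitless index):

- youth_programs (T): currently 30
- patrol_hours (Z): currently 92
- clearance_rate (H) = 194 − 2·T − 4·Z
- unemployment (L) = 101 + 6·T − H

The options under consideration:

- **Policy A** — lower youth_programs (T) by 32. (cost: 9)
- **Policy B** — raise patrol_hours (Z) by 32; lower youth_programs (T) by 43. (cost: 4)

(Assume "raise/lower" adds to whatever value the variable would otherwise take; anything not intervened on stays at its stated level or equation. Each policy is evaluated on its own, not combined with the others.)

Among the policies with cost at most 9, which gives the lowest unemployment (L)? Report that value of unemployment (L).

259

Policy A (T − 32):
  T = 30 − 32 = -2
  Z = 92
  H = 194 − 2·(-2) − 4·92 = -170
  L = 101 + 6·(-2) − (-170) = 259
Policy B (Z + 32, T − 43):
  T = 30 − 43 = -13
  Z = 92 + 32 = 124
  H = 194 − 2·(-13) − 4·124 = -276
  L = 101 + 6·(-13) − (-276) = 299
Comparing — Policy A: L=259, Policy B: L=299. Lowest is 259 (Policy A).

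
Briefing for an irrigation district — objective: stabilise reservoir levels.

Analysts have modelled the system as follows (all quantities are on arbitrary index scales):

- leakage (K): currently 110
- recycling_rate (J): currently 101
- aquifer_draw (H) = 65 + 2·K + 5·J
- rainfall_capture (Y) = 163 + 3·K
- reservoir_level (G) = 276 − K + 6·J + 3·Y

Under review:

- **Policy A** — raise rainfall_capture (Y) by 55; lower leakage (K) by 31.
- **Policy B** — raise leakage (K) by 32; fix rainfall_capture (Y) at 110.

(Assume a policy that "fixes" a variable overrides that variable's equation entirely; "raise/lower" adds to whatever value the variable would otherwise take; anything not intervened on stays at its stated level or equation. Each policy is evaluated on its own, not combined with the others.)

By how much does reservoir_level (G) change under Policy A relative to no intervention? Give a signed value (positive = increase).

Baseline:
  K = 110
  J = 101
  Y = 163 + 3·110 = 493
  G = 276 − 110 + 6·101 + 3·493 = 2251
Policy A (Y + 55, K − 31):
  K = 110 − 31 = 79
  J = 101
  Y = 163 + 3·79 (+55 from intervention) = 455
  G = 276 − 79 + 6·101 + 3·455 = 2168
Change in G: 2168 − 2251 = -83

-83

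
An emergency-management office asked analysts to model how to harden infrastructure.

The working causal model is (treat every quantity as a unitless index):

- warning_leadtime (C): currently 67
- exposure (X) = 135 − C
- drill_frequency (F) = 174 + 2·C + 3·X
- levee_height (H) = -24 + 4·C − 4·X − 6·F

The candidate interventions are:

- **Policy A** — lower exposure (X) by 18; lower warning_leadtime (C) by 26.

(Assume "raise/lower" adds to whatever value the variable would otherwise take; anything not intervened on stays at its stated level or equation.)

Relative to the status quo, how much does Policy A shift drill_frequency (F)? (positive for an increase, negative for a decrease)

Baseline:
  C = 67
  X = 135 − 67 = 68
  F = 174 + 2·67 + 3·68 = 512
Policy A (X − 18, C − 26):
  C = 67 − 26 = 41
  X = 135 − 41 (−18 from intervention) = 76
  F = 174 + 2·41 + 3·76 = 484
Change in F: 484 − 512 = -28

-28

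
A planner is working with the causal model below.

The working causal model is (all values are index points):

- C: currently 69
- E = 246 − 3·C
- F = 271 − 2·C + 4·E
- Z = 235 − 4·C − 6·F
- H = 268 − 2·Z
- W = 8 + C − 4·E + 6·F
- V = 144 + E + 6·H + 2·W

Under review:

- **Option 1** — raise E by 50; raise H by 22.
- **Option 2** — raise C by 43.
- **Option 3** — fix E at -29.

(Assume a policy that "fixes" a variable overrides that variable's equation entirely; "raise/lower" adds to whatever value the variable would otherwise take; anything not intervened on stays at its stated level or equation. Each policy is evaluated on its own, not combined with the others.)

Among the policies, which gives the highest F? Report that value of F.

Option 1 (E + 50, H + 22):
  C = 69
  E = 246 − 3·69 (+50 from intervention) = 89
  F = 271 − 2·69 + 4·89 = 489
Option 2 (C + 43):
  C = 69 + 43 = 112
  E = 246 − 3·112 = -90
  F = 271 − 2·112 + 4·(-90) = -313
Option 3 (E := -29):
  C = 69
  E = -29
  F = 271 − 2·69 + 4·(-29) = 17
Comparing — Option 1: F=489, Option 2: F=-313, Option 3: F=17. Highest is 489 (Option 1).

489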